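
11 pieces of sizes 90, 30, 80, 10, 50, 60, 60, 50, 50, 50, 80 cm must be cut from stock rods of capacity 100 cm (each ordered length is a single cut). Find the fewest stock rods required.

7

Total = 90 + 80 + 80 + 60 + 60 + 50 + 50 + 50 + 50 + 30 + 10 = 610 cm.
Lower bound: ⌈610/100⌉ = 7 stock rods.
A packing using 7 stock rods:
  stock rod 1: 90 + 10 = 100
  stock rod 2: 80 = 80
  stock rod 3: 80 = 80
  stock rod 4: 60 + 30 = 90
  stock rod 5: 60 = 60
  stock rod 6: 50 + 50 = 100
  stock rod 7: 50 + 50 = 100
This matches the lower bound, so 7 is optimal.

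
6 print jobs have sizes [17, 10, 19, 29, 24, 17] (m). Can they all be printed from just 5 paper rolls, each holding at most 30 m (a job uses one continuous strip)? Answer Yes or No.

A valid assignment using 5 paper rolls:
  roll 1: 29 = 29
  roll 2: 24 = 24
  roll 3: 19 + 10 = 29
  roll 4: 17 = 17
  roll 5: 17 = 17
Every load is within 30 m, so 5 paper rolls suffice.

Yes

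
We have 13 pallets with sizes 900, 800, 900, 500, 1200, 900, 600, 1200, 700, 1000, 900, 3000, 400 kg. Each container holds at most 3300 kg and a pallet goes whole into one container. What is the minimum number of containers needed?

5

Total = 3000 + 1200 + 1200 + 1000 + 900 + 900 + 900 + 900 + 800 + 700 + 600 + 500 + 400 = 13000 kg.
Lower bound: ⌈13000/3300⌉ = 4 containers.
A packing using 5 containers:
  container 1: 3000 = 3000
  container 2: 1200 + 1200 + 900 = 3300
  container 3: 1000 + 900 + 900 + 500 = 3300
  container 4: 900 + 800 + 700 + 600 = 3000
  container 5: 400 = 400
No arrangement into 4 containers stays within capacity, so 5 is optimal.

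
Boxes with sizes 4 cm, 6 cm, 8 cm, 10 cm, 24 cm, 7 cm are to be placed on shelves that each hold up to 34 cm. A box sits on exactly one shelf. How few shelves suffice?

2

Total = 24 + 10 + 8 + 7 + 6 + 4 = 59 cm.
Lower bound: ⌈59/34⌉ = 2 shelves.
A packing using 2 shelves:
  shelf 1: 24 + 10 = 34
  shelf 2: 8 + 7 + 6 + 4 = 25
This matches the lower bound, so 2 is optimal.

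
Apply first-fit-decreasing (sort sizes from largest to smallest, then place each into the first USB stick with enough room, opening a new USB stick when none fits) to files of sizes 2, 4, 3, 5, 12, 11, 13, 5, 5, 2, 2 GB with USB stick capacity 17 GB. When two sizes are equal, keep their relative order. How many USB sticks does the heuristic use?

4

Sorted descending: 13, 12, 11, 5, 5, 5, 4, 3, 2, 2, 2.
  13 → USB stick 1 (new)  [load 13/17]
  12 → USB stick 2 (new)  [load 12/17]
  11 → USB stick 3 (new)  [load 11/17]
  5 → USB stick 2  [load 17/17]
  5 → USB stick 3  [load 16/17]
  5 → USB stick 4 (new)  [load 5/17]
  4 → USB stick 1  [load 17/17]
  3 → USB stick 4  [load 8/17]
  2 → USB stick 4  [load 10/17]
  2 → USB stick 4  [load 12/17]
  2 → USB stick 4  [load 14/17]
4 USB sticks opened.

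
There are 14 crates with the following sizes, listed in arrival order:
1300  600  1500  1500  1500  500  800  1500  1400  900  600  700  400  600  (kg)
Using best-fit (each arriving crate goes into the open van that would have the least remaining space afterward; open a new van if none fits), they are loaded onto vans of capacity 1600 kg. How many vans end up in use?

  1300 → van 1 (new)  [load 1300/1600]
  600 → van 2 (new)  [load 600/1600]
  1500 → van 3 (new)  [load 1500/1600]
  1500 → van 4 (new)  [load 1500/1600]
  1500 → van 5 (new)  [load 1500/1600]
  500 → van 2  [load 1100/1600]
  800 → van 6 (new)  [load 800/1600]
  1500 → van 7 (new)  [load 1500/1600]
  1400 → van 8 (new)  [load 1400/1600]
  900 → van 9 (new)  [load 900/1600]
  600 → van 9  [load 1500/1600]
  700 → van 6  [load 1500/1600]
  400 → van 2  [load 1500/1600]
  600 → van 10 (new)  [load 600/1600]
10 vans opened.

10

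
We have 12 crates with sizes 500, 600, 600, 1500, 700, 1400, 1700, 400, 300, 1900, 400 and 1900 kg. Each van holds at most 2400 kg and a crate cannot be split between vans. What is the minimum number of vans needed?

5

Total = 1900 + 1900 + 1700 + 1500 + 1400 + 700 + 600 + 600 + 500 + 400 + 400 + 300 = 11900 kg.
Lower bound: ⌈11900/2400⌉ = 5 vans.
A packing using 5 vans:
  van 1: 1900 + 500 = 2400
  van 2: 1900 + 400 = 2300
  van 3: 1700 + 700 = 2400
  van 4: 1500 + 600 + 300 = 2400
  van 5: 1400 + 600 + 400 = 2400
This matches the lower bound, so 5 is optimal.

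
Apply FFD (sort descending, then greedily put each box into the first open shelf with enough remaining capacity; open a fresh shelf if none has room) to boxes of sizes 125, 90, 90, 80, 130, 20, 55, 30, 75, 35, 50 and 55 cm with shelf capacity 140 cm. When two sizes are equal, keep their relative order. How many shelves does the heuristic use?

Sorted descending: 130, 125, 90, 90, 80, 75, 55, 55, 50, 35, 30, 20.
  130 → shelf 1 (new)  [load 130/140]
  125 → shelf 2 (new)  [load 125/140]
  90 → shelf 3 (new)  [load 90/140]
  90 → shelf 4 (new)  [load 90/140]
  80 → shelf 5 (new)  [load 80/140]
  75 → shelf 6 (new)  [load 75/140]
  55 → shelf 5  [load 135/140]
  55 → shelf 6  [load 130/140]
  50 → shelf 3  [load 140/140]
  35 → shelf 4  [load 125/140]
  30 → shelf 7 (new)  [load 30/140]
  20 → shelf 7  [load 50/140]
7 shelves opened.

7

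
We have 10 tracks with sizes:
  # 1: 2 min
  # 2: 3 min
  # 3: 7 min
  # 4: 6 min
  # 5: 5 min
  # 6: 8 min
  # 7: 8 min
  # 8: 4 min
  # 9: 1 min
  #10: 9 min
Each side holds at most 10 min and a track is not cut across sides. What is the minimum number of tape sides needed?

6

Total = 9 + 8 + 8 + 7 + 6 + 5 + 4 + 3 + 2 + 1 = 53 min.
Lower bound: ⌈53/10⌉ = 6 tape sides.
A packing using 6 tape sides:
  side 1: 9 + 1 = 10
  side 2: 8 + 2 = 10
  side 3: 8 = 8
  side 4: 7 + 3 = 10
  side 5: 6 + 4 = 10
  side 6: 5 = 5
This matches the lower bound, so 6 is optimal.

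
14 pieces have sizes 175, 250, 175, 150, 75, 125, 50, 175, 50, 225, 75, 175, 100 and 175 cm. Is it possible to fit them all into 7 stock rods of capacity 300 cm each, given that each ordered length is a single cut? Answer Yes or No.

Total = 1975 cm; ⌈1975/300⌉ = 7.
The bound of 7 does not rule out 7, but exhaustive search shows no assignment into 7 stock rods of capacity 300 cm exists — the minimum is 8.

No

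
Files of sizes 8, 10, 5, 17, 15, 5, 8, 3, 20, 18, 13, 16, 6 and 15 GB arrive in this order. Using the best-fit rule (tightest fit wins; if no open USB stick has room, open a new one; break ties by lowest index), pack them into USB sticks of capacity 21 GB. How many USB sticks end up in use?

  8 → USB stick 1 (new)  [load 8/21]
  10 → USB stick 1  [load 18/21]
  5 → USB stick 2 (new)  [load 5/21]
  17 → USB stick 3 (new)  [load 17/21]
  15 → USB stick 2  [load 20/21]
  5 → USB stick 4 (new)  [load 5/21]
  8 → USB stick 4  [load 13/21]
  3 → USB stick 1  [load 21/21]
  20 → USB stick 5 (new)  [load 20/21]
  18 → USB stick 6 (new)  [load 18/21]
  13 → USB stick 7 (new)  [load 13/21]
  16 → USB stick 8 (new)  [load 16/21]
  6 → USB stick 4  [load 19/21]
  15 → USB stick 9 (new)  [load 15/21]
9 USB sticks opened.

9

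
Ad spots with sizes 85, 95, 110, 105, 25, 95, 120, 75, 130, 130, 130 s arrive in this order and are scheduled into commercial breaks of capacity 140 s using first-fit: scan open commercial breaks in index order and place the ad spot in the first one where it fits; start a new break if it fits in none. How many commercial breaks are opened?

10

  85 → break 1 (new)  [load 85/140]
  95 → break 2 (new)  [load 95/140]
  110 → break 3 (new)  [load 110/140]
  105 → break 4 (new)  [load 105/140]
  25 → break 1  [load 110/140]
  95 → break 5 (new)  [load 95/140]
  120 → break 6 (new)  [load 120/140]
  75 → break 7 (new)  [load 75/140]
  130 → break 8 (new)  [load 130/140]
  130 → break 9 (new)  [load 130/140]
  130 → break 10 (new)  [load 130/140]
10 commercial breaks opened.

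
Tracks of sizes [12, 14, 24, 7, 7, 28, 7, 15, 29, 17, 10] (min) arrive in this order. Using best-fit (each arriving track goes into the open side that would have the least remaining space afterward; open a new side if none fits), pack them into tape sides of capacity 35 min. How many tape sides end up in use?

  12 → side 1 (new)  [load 12/35]
  14 → side 1  [load 26/35]
  24 → side 2 (new)  [load 24/35]
  7 → side 1  [load 33/35]
  7 → side 2  [load 31/35]
  28 → side 3 (new)  [load 28/35]
  7 → side 3  [load 35/35]
  15 → side 4 (new)  [load 15/35]
  29 → side 5 (new)  [load 29/35]
  17 → side 4  [load 32/35]
  10 → side 6 (new)  [load 10/35]
6 tape sides opened.

6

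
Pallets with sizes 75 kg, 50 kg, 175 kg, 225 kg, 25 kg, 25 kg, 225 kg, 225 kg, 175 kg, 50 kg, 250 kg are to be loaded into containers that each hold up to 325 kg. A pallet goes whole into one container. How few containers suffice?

Total = 250 + 225 + 225 + 225 + 175 + 175 + 75 + 50 + 50 + 25 + 25 = 1500 kg.
Lower bound: ⌈1500/325⌉ = 5 containers.
Also, 6 pallets each exceed 325/2 kg, and no two of those can share a container, so at least 6 containers are needed.
A packing using 6 containers:
  container 1: 250 + 75 = 325
  container 2: 225 + 50 + 50 = 325
  container 3: 225 + 25 + 25 = 275
  container 4: 225 = 225
  container 5: 175 = 175
  container 6: 175 = 175
This matches the lower bound, so 6 is optimal.

6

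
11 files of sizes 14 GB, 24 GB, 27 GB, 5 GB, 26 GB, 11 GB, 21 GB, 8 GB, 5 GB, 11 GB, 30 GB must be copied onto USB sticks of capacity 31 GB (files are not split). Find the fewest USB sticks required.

Total = 30 + 27 + 26 + 24 + 21 + 14 + 11 + 11 + 8 + 5 + 5 = 182 GB.
Lower bound: ⌈182/31⌉ = 6 USB sticks.
A packing using 7 USB sticks:
  USB stick 1: 30 = 30
  USB stick 2: 27 = 27
  USB stick 3: 26 + 5 = 31
  USB stick 4: 24 + 5 = 29
  USB stick 5: 21 + 8 = 29
  USB stick 6: 14 + 11 = 25
  USB stick 7: 11 = 11
No arrangement into 6 USB sticks stays within capacity, so 7 is optimal.

7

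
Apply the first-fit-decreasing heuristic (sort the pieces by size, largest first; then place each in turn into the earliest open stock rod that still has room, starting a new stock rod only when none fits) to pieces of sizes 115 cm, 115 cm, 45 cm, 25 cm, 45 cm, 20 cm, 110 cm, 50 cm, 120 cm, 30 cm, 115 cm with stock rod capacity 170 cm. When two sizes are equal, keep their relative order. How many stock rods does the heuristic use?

Sorted descending: 120, 115, 115, 115, 110, 50, 45, 45, 30, 25, 20.
  120 → stock rod 1 (new)  [load 120/170]
  115 → stock rod 2 (new)  [load 115/170]
  115 → stock rod 3 (new)  [load 115/170]
  115 → stock rod 4 (new)  [load 115/170]
  110 → stock rod 5 (new)  [load 110/170]
  50 → stock rod 1  [load 170/170]
  45 → stock rod 2  [load 160/170]
  45 → stock rod 3  [load 160/170]
  30 → stock rod 4  [load 145/170]
  25 → stock rod 4  [load 170/170]
  20 → stock rod 5  [load 130/170]
5 stock rods opened.

5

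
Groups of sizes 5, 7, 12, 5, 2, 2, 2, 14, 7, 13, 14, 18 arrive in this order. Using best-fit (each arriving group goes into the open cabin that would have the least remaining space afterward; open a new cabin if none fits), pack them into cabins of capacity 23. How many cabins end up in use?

  5 → cabin 1 (new)  [load 5/23]
  7 → cabin 1  [load 12/23]
  12 → cabin 2 (new)  [load 12/23]
  5 → cabin 1  [load 17/23]
  2 → cabin 1  [load 19/23]
  2 → cabin 1  [load 21/23]
  2 → cabin 1  [load 23/23]
  14 → cabin 3 (new)  [load 14/23]
  7 → cabin 3  [load 21/23]
  13 → cabin 4 (new)  [load 13/23]
  14 → cabin 5 (new)  [load 14/23]
  18 → cabin 6 (new)  [load 18/23]
6 cabins opened.

6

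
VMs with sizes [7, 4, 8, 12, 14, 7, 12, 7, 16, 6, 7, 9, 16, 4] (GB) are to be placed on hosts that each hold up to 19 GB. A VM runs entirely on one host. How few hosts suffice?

8

Total = 16 + 16 + 14 + 12 + 12 + 9 + 8 + 7 + 7 + 7 + 7 + 6 + 4 + 4 = 129 GB.
Lower bound: ⌈129/19⌉ = 7 hosts.
A packing using 8 hosts:
  host 1: 16 = 16
  host 2: 16 = 16
  host 3: 14 + 4 = 18
  host 4: 12 + 7 = 19
  host 5: 12 + 7 = 19
  host 6: 9 + 8 = 17
  host 7: 7 + 7 + 4 = 18
  host 8: 6 = 6
No arrangement into 7 hosts stays within capacity, so 8 is optimal.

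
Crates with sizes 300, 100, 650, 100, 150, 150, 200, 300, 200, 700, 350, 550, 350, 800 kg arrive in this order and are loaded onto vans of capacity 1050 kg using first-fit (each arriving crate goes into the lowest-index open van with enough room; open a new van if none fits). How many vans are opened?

  300 → van 1 (new)  [load 300/1050]
  100 → van 1  [load 400/1050]
  650 → van 1  [load 1050/1050]
  100 → van 2 (new)  [load 100/1050]
  150 → van 2  [load 250/1050]
  150 → van 2  [load 400/1050]
  200 → van 2  [load 600/1050]
  300 → van 2  [load 900/1050]
  200 → van 3 (new)  [load 200/1050]
  700 → van 3  [load 900/1050]
  350 → van 4 (new)  [load 350/1050]
  550 → van 4  [load 900/1050]
  350 → van 5 (new)  [load 350/1050]
  800 → van 6 (new)  [load 800/1050]
6 vans opened.

6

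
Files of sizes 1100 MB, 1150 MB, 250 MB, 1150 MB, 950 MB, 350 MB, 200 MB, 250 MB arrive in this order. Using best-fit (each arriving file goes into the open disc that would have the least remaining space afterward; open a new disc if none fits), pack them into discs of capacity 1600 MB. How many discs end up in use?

  1100 → disc 1 (new)  [load 1100/1600]
  1150 → disc 2 (new)  [load 1150/1600]
  250 → disc 2  [load 1400/1600]
  1150 → disc 3 (new)  [load 1150/1600]
  950 → disc 4 (new)  [load 950/1600]
  350 → disc 3  [load 1500/1600]
  200 → disc 2  [load 1600/1600]
  250 → disc 1  [load 1350/1600]
4 discs opened.

4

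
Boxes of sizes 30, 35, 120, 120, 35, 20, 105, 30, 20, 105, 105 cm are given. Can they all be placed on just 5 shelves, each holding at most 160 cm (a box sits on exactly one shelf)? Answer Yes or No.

Yes

A valid assignment using 5 shelves:
  shelf 1: 120 + 35 = 155
  shelf 2: 120 + 35 = 155
  shelf 3: 105 + 30 + 20 = 155
  shelf 4: 105 + 30 + 20 = 155
  shelf 5: 105 = 105
Every load is within 160 cm, so 5 shelves suffice.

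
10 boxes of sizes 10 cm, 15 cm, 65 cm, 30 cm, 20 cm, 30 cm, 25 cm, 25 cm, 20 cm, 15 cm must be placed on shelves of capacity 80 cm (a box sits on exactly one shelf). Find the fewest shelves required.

4

Total = 65 + 30 + 30 + 25 + 25 + 20 + 20 + 15 + 15 + 10 = 255 cm.
Lower bound: ⌈255/80⌉ = 4 shelves.
A packing using 4 shelves:
  shelf 1: 65 + 15 = 80
  shelf 2: 30 + 30 + 20 = 80
  shelf 3: 25 + 25 + 20 + 10 = 80
  shelf 4: 15 = 15
This matches the lower bound, so 4 is optimal.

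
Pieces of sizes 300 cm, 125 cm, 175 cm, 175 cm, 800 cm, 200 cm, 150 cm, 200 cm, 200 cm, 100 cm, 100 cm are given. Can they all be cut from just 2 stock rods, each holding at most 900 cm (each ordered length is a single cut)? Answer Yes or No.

Total = 2525 cm; ⌈2525/900⌉ = 3.
At least 3 stock rods are required, but only 2 are allowed.

No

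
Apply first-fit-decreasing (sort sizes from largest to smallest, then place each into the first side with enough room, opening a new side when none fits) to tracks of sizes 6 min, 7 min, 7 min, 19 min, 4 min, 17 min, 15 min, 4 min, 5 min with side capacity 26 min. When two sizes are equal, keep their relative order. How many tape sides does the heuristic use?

4

Sorted descending: 19, 17, 15, 7, 7, 6, 5, 4, 4.
  19 → side 1 (new)  [load 19/26]
  17 → side 2 (new)  [load 17/26]
  15 → side 3 (new)  [load 15/26]
  7 → side 1  [load 26/26]
  7 → side 2  [load 24/26]
  6 → side 3  [load 21/26]
  5 → side 3  [load 26/26]
  4 → side 4 (new)  [load 4/26]
  4 → side 4  [load 8/26]
4 tape sides opened.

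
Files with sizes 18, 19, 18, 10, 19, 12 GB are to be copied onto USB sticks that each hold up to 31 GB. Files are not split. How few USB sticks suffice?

Total = 19 + 19 + 18 + 18 + 12 + 10 = 96 GB.
Lower bound: ⌈96/31⌉ = 4 USB sticks.
A packing using 4 USB sticks:
  USB stick 1: 19 + 12 = 31
  USB stick 2: 19 + 10 = 29
  USB stick 3: 18 = 18
  USB stick 4: 18 = 18
This matches the lower bound, so 4 is optimal.

4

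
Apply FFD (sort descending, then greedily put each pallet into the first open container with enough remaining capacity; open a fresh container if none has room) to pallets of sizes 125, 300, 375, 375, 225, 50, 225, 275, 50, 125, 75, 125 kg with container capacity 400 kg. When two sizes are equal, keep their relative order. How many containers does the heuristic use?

6

Sorted descending: 375, 375, 300, 275, 225, 225, 125, 125, 125, 75, 50, 50.
  375 → container 1 (new)  [load 375/400]
  375 → container 2 (new)  [load 375/400]
  300 → container 3 (new)  [load 300/400]
  275 → container 4 (new)  [load 275/400]
  225 → container 5 (new)  [load 225/400]
  225 → container 6 (new)  [load 225/400]
  125 → container 4  [load 400/400]
  125 → container 5  [load 350/400]
  125 → container 6  [load 350/400]
  75 → container 3  [load 375/400]
  50 → container 5  [load 400/400]
  50 → container 6  [load 400/400]
6 containers opened.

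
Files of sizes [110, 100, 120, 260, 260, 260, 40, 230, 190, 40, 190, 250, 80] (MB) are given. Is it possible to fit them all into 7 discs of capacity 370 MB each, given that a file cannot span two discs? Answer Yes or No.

A valid assignment using 7 discs:
  disc 1: 260 + 110 = 370
  disc 2: 260 + 100 = 360
  disc 3: 260 + 80 = 340
  disc 4: 250 + 120 = 370
  disc 5: 230 + 40 + 40 = 310
  disc 6: 190 = 190
  disc 7: 190 = 190
Every load is within 370 MB, so 7 discs suffice.

Yes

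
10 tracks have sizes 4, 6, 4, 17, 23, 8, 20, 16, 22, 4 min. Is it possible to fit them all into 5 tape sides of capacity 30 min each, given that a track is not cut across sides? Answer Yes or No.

Yes

A valid assignment using 5 tape sides:
  side 1: 23 + 6 = 29
  side 2: 22 + 8 = 30
  side 3: 20 + 4 + 4 = 28
  side 4: 17 + 4 = 21
  side 5: 16 = 16
Every load is within 30 min, so 5 tape sides suffice.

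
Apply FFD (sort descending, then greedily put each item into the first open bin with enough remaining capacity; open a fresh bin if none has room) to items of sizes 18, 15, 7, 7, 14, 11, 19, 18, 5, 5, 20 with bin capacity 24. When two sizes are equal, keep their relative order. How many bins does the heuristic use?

Sorted descending: 20, 19, 18, 18, 15, 14, 11, 7, 7, 5, 5.
  20 → bin 1 (new)  [load 20/24]
  19 → bin 2 (new)  [load 19/24]
  18 → bin 3 (new)  [load 18/24]
  18 → bin 4 (new)  [load 18/24]
  15 → bin 5 (new)  [load 15/24]
  14 → bin 6 (new)  [load 14/24]
  11 → bin 7 (new)  [load 11/24]
  7 → bin 5  [load 22/24]
  7 → bin 6  [load 21/24]
  5 → bin 2  [load 24/24]
  5 → bin 3  [load 23/24]
7 bins opened.

7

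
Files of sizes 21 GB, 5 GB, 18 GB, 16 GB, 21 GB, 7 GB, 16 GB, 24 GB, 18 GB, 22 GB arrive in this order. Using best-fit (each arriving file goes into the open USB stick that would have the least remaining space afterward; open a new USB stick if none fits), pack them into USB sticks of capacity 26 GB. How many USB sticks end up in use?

8

  21 → USB stick 1 (new)  [load 21/26]
  5 → USB stick 1  [load 26/26]
  18 → USB stick 2 (new)  [load 18/26]
  16 → USB stick 3 (new)  [load 16/26]
  21 → USB stick 4 (new)  [load 21/26]
  7 → USB stick 2  [load 25/26]
  16 → USB stick 5 (new)  [load 16/26]
  24 → USB stick 6 (new)  [load 24/26]
  18 → USB stick 7 (new)  [load 18/26]
  22 → USB stick 8 (new)  [load 22/26]
8 USB sticks opened.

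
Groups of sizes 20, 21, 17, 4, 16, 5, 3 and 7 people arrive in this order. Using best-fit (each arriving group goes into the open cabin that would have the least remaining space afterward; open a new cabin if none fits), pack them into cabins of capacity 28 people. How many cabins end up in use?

  20 → cabin 1 (new)  [load 20/28]
  21 → cabin 2 (new)  [load 21/28]
  17 → cabin 3 (new)  [load 17/28]
  4 → cabin 2  [load 25/28]
  16 → cabin 4 (new)  [load 16/28]
  5 → cabin 1  [load 25/28]
  3 → cabin 1  [load 28/28]
  7 → cabin 3  [load 24/28]
4 cabins opened.

4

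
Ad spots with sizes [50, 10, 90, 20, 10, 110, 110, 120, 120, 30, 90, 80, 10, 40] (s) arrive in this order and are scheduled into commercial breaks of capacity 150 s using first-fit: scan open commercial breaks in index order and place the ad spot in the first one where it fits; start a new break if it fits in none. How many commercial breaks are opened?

7

  50 → break 1 (new)  [load 50/150]
  10 → break 1  [load 60/150]
  90 → break 1  [load 150/150]
  20 → break 2 (new)  [load 20/150]
  10 → break 2  [load 30/150]
  110 → break 2  [load 140/150]
  110 → break 3 (new)  [load 110/150]
  120 → break 4 (new)  [load 120/150]
  120 → break 5 (new)  [load 120/150]
  30 → break 3  [load 140/150]
  90 → break 6 (new)  [load 90/150]
  80 → break 7 (new)  [load 80/150]
  10 → break 2  [load 150/150]
  40 → break 6  [load 130/150]
7 commercial breaks opened.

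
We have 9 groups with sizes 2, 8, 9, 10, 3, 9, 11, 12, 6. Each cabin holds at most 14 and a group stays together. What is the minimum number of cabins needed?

6

Total = 12 + 11 + 10 + 9 + 9 + 8 + 6 + 3 + 2 = 70.
Lower bound: ⌈70/14⌉ = 5 cabins.
Also, 6 groups each exceed 7, and no two of those can share a cabin, so at least 6 cabins are needed.
A packing using 6 cabins:
  cabin 1: 12 + 2 = 14
  cabin 2: 11 + 3 = 14
  cabin 3: 10 = 10
  cabin 4: 9 = 9
  cabin 5: 9 = 9
  cabin 6: 8 + 6 = 14
This matches the lower bound, so 6 is optimal.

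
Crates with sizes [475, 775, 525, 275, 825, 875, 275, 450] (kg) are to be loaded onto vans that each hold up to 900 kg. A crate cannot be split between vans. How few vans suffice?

Total = 875 + 825 + 775 + 525 + 475 + 450 + 275 + 275 = 4475 kg.
Lower bound: ⌈4475/900⌉ = 5 vans.
A packing using 6 vans:
  van 1: 875 = 875
  van 2: 825 = 825
  van 3: 775 = 775
  van 4: 525 + 275 = 800
  van 5: 475 + 275 = 750
  van 6: 450 = 450
No arrangement into 5 vans stays within capacity, so 6 is optimal.

6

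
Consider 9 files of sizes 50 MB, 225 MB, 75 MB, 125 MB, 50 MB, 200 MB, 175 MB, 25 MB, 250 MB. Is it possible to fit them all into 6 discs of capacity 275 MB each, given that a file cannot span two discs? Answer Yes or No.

Yes

A valid assignment using 5 discs:
  disc 1: 250 + 25 = 275
  disc 2: 225 + 50 = 275
  disc 3: 200 + 75 = 275
  disc 4: 175 + 50 = 225
  disc 5: 125 = 125
That uses only 5 ≤ 6, so 6 discs are enough.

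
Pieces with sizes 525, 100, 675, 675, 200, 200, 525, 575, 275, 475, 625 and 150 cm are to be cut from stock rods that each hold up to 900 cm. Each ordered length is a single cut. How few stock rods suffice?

7

Total = 675 + 675 + 625 + 575 + 525 + 525 + 475 + 275 + 200 + 200 + 150 + 100 = 5000 cm.
Lower bound: ⌈5000/900⌉ = 6 stock rods.
Also, 7 pieces each exceed 450 cm, and no two of those can share a stock rod, so at least 7 stock rods are needed.
A packing using 7 stock rods:
  stock rod 1: 675 + 200 = 875
  stock rod 2: 675 + 200 = 875
  stock rod 3: 625 + 275 = 900
  stock rod 4: 575 + 150 + 100 = 825
  stock rod 5: 525 = 525
  stock rod 6: 525 = 525
  stock rod 7: 475 = 475
This matches the lower bound, so 7 is optimal.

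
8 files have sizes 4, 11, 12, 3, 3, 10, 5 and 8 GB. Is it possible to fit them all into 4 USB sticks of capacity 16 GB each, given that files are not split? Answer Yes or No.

Yes

A valid assignment using 4 USB sticks:
  USB stick 1: 12 + 4 = 16
  USB stick 2: 11 + 5 = 16
  USB stick 3: 10 + 3 + 3 = 16
  USB stick 4: 8 = 8
Every load is within 16 GB, so 4 USB sticks suffice.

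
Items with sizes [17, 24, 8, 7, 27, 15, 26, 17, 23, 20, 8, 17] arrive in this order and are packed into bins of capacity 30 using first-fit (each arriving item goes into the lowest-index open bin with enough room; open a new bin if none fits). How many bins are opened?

  17 → bin 1 (new)  [load 17/30]
  24 → bin 2 (new)  [load 24/30]
  8 → bin 1  [load 25/30]
  7 → bin 3 (new)  [load 7/30]
  27 → bin 4 (new)  [load 27/30]
  15 → bin 3  [load 22/30]
  26 → bin 5 (new)  [load 26/30]
  17 → bin 6 (new)  [load 17/30]
  23 → bin 7 (new)  [load 23/30]
  20 → bin 8 (new)  [load 20/30]
  8 → bin 3  [load 30/30]
  17 → bin 9 (new)  [load 17/30]
9 bins opened.

9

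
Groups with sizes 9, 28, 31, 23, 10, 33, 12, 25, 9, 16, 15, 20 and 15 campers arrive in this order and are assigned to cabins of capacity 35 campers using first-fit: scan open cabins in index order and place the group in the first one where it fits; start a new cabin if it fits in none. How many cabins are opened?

8

  9 → cabin 1 (new)  [load 9/35]
  28 → cabin 2 (new)  [load 28/35]
  31 → cabin 3 (new)  [load 31/35]
  23 → cabin 1  [load 32/35]
  10 → cabin 4 (new)  [load 10/35]
  33 → cabin 5 (new)  [load 33/35]
  12 → cabin 4  [load 22/35]
  25 → cabin 6 (new)  [load 25/35]
  9 → cabin 4  [load 31/35]
  16 → cabin 7 (new)  [load 16/35]
  15 → cabin 7  [load 31/35]
  20 → cabin 8 (new)  [load 20/35]
  15 → cabin 8  [load 35/35]
8 cabins opened.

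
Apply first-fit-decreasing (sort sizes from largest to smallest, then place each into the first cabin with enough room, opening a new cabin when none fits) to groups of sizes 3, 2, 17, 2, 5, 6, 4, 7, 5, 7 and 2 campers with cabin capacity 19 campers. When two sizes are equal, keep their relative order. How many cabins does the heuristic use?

Sorted descending: 17, 7, 7, 6, 5, 5, 4, 3, 2, 2, 2.
  17 → cabin 1 (new)  [load 17/19]
  7 → cabin 2 (new)  [load 7/19]
  7 → cabin 2  [load 14/19]
  6 → cabin 3 (new)  [load 6/19]
  5 → cabin 2  [load 19/19]
  5 → cabin 3  [load 11/19]
  4 → cabin 3  [load 15/19]
  3 → cabin 3  [load 18/19]
  2 → cabin 1  [load 19/19]
  2 → cabin 4 (new)  [load 2/19]
  2 → cabin 4  [load 4/19]
4 cabins opened.

4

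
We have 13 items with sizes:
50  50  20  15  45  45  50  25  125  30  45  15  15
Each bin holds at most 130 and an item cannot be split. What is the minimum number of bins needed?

5

Total = 125 + 50 + 50 + 50 + 45 + 45 + 45 + 30 + 25 + 20 + 15 + 15 + 15 = 530.
Lower bound: ⌈530/130⌉ = 5 bins.
A packing using 5 bins:
  bin 1: 125 = 125
  bin 2: 50 + 50 + 30 = 130
  bin 3: 50 + 45 + 25 = 120
  bin 4: 45 + 45 + 20 + 15 = 125
  bin 5: 15 + 15 = 30
This matches the lower bound, so 5 is optimal.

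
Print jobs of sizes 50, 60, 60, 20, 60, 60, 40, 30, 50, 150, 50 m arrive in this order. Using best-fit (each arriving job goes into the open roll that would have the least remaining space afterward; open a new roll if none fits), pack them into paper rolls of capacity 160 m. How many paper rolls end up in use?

  50 → roll 1 (new)  [load 50/160]
  60 → roll 1  [load 110/160]
  60 → roll 2 (new)  [load 60/160]
  20 → roll 1  [load 130/160]
  60 → roll 2  [load 120/160]
  60 → roll 3 (new)  [load 60/160]
  40 → roll 2  [load 160/160]
  30 → roll 1  [load 160/160]
  50 → roll 3  [load 110/160]
  150 → roll 4 (new)  [load 150/160]
  50 → roll 3  [load 160/160]
4 paper rolls opened.

4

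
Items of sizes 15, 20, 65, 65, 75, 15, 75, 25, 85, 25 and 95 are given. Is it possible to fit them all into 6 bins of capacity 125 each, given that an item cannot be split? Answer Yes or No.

Yes

A valid assignment using 6 bins:
  bin 1: 95 + 25 = 120
  bin 2: 85 + 25 + 15 = 125
  bin 3: 75 + 20 + 15 = 110
  bin 4: 75 = 75
  bin 5: 65 = 65
  bin 6: 65 = 65
Every load is within 125, so 6 bins suffice.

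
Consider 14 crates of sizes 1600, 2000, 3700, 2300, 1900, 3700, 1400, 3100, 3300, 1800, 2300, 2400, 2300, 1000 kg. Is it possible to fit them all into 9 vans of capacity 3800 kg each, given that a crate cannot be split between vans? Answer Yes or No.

Total = 32800 kg; ⌈32800/3800⌉ = 9.
The bound of 9 does not rule out 9, but exhaustive search shows no assignment into 9 vans of capacity 3800 kg exists — the minimum is 10.

No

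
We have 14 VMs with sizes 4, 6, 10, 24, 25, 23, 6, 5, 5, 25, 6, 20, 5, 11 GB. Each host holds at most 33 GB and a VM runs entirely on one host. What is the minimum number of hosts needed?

6

Total = 25 + 25 + 24 + 23 + 20 + 11 + 10 + 6 + 6 + 6 + 5 + 5 + 5 + 4 = 175 GB.
Lower bound: ⌈175/33⌉ = 6 hosts.
A packing using 6 hosts:
  host 1: 25 + 6 = 31
  host 2: 25 + 6 = 31
  host 3: 24 + 6 = 30
  host 4: 23 + 10 = 33
  host 5: 20 + 11 = 31
  host 6: 5 + 5 + 5 + 4 = 19
This matches the lower bound, so 6 is optimal.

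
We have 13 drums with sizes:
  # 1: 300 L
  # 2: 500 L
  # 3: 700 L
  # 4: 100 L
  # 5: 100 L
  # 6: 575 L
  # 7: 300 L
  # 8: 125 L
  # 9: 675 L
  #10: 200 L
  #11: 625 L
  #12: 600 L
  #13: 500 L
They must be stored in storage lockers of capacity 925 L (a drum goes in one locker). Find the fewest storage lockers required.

Total = 700 + 675 + 625 + 600 + 575 + 500 + 500 + 300 + 300 + 200 + 125 + 100 + 100 = 5300 L.
Lower bound: ⌈5300/925⌉ = 6 storage lockers.
Also, 7 drums each exceed 925/2 L, and no two of those can share a locker, so at least 7 storage lockers are needed.
A packing using 7 storage lockers:
  locker 1: 700 + 200 = 900
  locker 2: 675 + 125 + 100 = 900
  locker 3: 625 + 300 = 925
  locker 4: 600 + 300 = 900
  locker 5: 575 + 100 = 675
  locker 6: 500 = 500
  locker 7: 500 = 500
This matches the lower bound, so 7 is optimal.

7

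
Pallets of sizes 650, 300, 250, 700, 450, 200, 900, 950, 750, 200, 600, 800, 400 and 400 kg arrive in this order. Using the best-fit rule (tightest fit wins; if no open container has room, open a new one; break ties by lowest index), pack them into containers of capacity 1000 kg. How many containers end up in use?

  650 → container 1 (new)  [load 650/1000]
  300 → container 1  [load 950/1000]
  250 → container 2 (new)  [load 250/1000]
  700 → container 2  [load 950/1000]
  450 → container 3 (new)  [load 450/1000]
  200 → container 3  [load 650/1000]
  900 → container 4 (new)  [load 900/1000]
  950 → container 5 (new)  [load 950/1000]
  750 → container 6 (new)  [load 750/1000]
  200 → container 6  [load 950/1000]
  600 → container 7 (new)  [load 600/1000]
  800 → container 8 (new)  [load 800/1000]
  400 → container 7  [load 1000/1000]
  400 → container 9 (new)  [load 400/1000]
9 containers opened.

9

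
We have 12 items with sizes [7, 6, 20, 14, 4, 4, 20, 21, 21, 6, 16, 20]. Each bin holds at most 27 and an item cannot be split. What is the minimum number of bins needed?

7

Total = 21 + 21 + 20 + 20 + 20 + 16 + 14 + 7 + 6 + 6 + 4 + 4 = 159.
Lower bound: ⌈159/27⌉ = 6 bins.
Also, 7 items each exceed 27/2, and no two of those can share a bin, so at least 7 bins are needed.
A packing using 7 bins:
  bin 1: 21 + 6 = 27
  bin 2: 21 + 6 = 27
  bin 3: 20 + 7 = 27
  bin 4: 20 + 4 = 24
  bin 5: 20 + 4 = 24
  bin 6: 16 = 16
  bin 7: 14 = 14
This matches the lower bound, so 7 is optimal.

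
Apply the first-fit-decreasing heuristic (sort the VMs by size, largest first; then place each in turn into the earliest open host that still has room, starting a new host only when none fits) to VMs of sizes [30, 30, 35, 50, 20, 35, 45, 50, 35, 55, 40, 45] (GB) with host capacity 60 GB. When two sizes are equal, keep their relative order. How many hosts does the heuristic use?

Sorted descending: 55, 50, 50, 45, 45, 40, 35, 35, 35, 30, 30, 20.
  55 → host 1 (new)  [load 55/60]
  50 → host 2 (new)  [load 50/60]
  50 → host 3 (new)  [load 50/60]
  45 → host 4 (new)  [load 45/60]
  45 → host 5 (new)  [load 45/60]
  40 → host 6 (new)  [load 40/60]
  35 → host 7 (new)  [load 35/60]
  35 → host 8 (new)  [load 35/60]
  35 → host 9 (new)  [load 35/60]
  30 → host 10 (new)  [load 30/60]
  30 → host 10  [load 60/60]
  20 → host 6  [load 60/60]
10 hosts opened.

10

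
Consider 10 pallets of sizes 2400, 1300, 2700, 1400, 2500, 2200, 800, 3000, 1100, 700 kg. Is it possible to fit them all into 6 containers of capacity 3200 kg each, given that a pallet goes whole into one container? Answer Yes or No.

Total = 18100 kg; ⌈18100/3200⌉ = 6.
The bound of 6 does not rule out 6, but exhaustive search shows no assignment into 6 containers of capacity 3200 kg exists — the minimum is 7.

No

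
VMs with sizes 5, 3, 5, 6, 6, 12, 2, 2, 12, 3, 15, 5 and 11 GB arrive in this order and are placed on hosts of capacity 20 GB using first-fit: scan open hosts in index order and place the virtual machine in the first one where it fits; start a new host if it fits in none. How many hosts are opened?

  5 → host 1 (new)  [load 5/20]
  3 → host 1  [load 8/20]
  5 → host 1  [load 13/20]
  6 → host 1  [load 19/20]
  6 → host 2 (new)  [load 6/20]
  12 → host 2  [load 18/20]
  2 → host 2  [load 20/20]
  2 → host 3 (new)  [load 2/20]
  12 → host 3  [load 14/20]
  3 → host 3  [load 17/20]
  15 → host 4 (new)  [load 15/20]
  5 → host 4  [load 20/20]
  11 → host 5 (new)  [load 11/20]
5 hosts opened.

5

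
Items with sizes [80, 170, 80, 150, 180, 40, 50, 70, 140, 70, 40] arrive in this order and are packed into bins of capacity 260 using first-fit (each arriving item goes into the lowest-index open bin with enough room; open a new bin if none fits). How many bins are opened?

5

  80 → bin 1 (new)  [load 80/260]
  170 → bin 1  [load 250/260]
  80 → bin 2 (new)  [load 80/260]
  150 → bin 2  [load 230/260]
  180 → bin 3 (new)  [load 180/260]
  40 → bin 3  [load 220/260]
  50 → bin 4 (new)  [load 50/260]
  70 → bin 4  [load 120/260]
  140 → bin 4  [load 260/260]
  70 → bin 5 (new)  [load 70/260]
  40 → bin 3  [load 260/260]
5 bins opened.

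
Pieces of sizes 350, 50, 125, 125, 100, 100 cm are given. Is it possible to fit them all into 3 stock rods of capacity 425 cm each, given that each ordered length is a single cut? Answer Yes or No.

Yes

A valid assignment using 3 stock rods:
  stock rod 1: 350 + 50 = 400
  stock rod 2: 125 + 125 + 100 = 350
  stock rod 3: 100 = 100
Every load is within 425 cm, so 3 stock rods suffice.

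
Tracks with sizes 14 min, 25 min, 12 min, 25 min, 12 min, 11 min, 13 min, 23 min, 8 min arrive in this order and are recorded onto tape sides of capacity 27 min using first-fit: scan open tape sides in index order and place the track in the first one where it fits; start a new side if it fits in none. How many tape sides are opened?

  14 → side 1 (new)  [load 14/27]
  25 → side 2 (new)  [load 25/27]
  12 → side 1  [load 26/27]
  25 → side 3 (new)  [load 25/27]
  12 → side 4 (new)  [load 12/27]
  11 → side 4  [load 23/27]
  13 → side 5 (new)  [load 13/27]
  23 → side 6 (new)  [load 23/27]
  8 → side 5  [load 21/27]
6 tape sides opened.

6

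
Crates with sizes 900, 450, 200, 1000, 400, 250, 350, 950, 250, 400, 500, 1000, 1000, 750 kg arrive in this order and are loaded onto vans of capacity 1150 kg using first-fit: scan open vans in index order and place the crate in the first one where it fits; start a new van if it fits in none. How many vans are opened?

  900 → van 1 (new)  [load 900/1150]
  450 → van 2 (new)  [load 450/1150]
  200 → van 1  [load 1100/1150]
  1000 → van 3 (new)  [load 1000/1150]
  400 → van 2  [load 850/1150]
  250 → van 2  [load 1100/1150]
  350 → van 4 (new)  [load 350/1150]
  950 → van 5 (new)  [load 950/1150]
  250 → van 4  [load 600/1150]
  400 → van 4  [load 1000/1150]
  500 → van 6 (new)  [load 500/1150]
  1000 → van 7 (new)  [load 1000/1150]
  1000 → van 8 (new)  [load 1000/1150]
  750 → van 9 (new)  [load 750/1150]
9 vans opened.

9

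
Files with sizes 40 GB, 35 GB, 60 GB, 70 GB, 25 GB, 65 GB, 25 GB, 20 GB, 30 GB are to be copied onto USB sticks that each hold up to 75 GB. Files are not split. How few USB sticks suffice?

Total = 70 + 65 + 60 + 40 + 35 + 30 + 25 + 25 + 20 = 370 GB.
Lower bound: ⌈370/75⌉ = 5 USB sticks.
A packing using 6 USB sticks:
  USB stick 1: 70 = 70
  USB stick 2: 65 = 65
  USB stick 3: 60 = 60
  USB stick 4: 40 + 35 = 75
  USB stick 5: 30 + 25 + 20 = 75
  USB stick 6: 25 = 25
No arrangement into 5 USB sticks stays within capacity, so 6 is optimal.

6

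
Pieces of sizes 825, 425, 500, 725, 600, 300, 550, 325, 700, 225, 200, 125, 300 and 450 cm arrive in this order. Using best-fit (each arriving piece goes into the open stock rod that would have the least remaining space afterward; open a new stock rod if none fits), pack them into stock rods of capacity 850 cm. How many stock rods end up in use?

8

  825 → stock rod 1 (new)  [load 825/850]
  425 → stock rod 2 (new)  [load 425/850]
  500 → stock rod 3 (new)  [load 500/850]
  725 → stock rod 4 (new)  [load 725/850]
  600 → stock rod 5 (new)  [load 600/850]
  300 → stock rod 3  [load 800/850]
  550 → stock rod 6 (new)  [load 550/850]
  325 → stock rod 2  [load 750/850]
  700 → stock rod 7 (new)  [load 700/850]
  225 → stock rod 5  [load 825/850]
  200 → stock rod 6  [load 750/850]
  125 → stock rod 4  [load 850/850]
  300 → stock rod 8 (new)  [load 300/850]
  450 → stock rod 8  [load 750/850]
8 stock rods opened.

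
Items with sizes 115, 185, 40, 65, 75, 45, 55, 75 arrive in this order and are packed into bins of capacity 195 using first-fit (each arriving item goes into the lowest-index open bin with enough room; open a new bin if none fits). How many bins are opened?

  115 → bin 1 (new)  [load 115/195]
  185 → bin 2 (new)  [load 185/195]
  40 → bin 1  [load 155/195]
  65 → bin 3 (new)  [load 65/195]
  75 → bin 3  [load 140/195]
  45 → bin 3  [load 185/195]
  55 → bin 4 (new)  [load 55/195]
  75 → bin 4  [load 130/195]
4 bins opened.

4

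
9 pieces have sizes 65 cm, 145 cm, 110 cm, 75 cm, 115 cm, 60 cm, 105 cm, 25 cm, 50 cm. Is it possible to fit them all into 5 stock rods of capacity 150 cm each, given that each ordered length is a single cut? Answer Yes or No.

No

Total = 750 cm; ⌈750/150⌉ = 5.
The bound of 5 does not rule out 5, but exhaustive search shows no assignment into 5 stock rods of capacity 150 cm exists — the minimum is 6.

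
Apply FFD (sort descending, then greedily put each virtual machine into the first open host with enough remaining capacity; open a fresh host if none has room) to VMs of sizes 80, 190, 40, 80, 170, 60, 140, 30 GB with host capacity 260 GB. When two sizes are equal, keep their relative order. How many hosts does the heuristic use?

4

Sorted descending: 190, 170, 140, 80, 80, 60, 40, 30.
  190 → host 1 (new)  [load 190/260]
  170 → host 2 (new)  [load 170/260]
  140 → host 3 (new)  [load 140/260]
  80 → host 2  [load 250/260]
  80 → host 3  [load 220/260]
  60 → host 1  [load 250/260]
  40 → host 3  [load 260/260]
  30 → host 4 (new)  [load 30/260]
4 hosts opened.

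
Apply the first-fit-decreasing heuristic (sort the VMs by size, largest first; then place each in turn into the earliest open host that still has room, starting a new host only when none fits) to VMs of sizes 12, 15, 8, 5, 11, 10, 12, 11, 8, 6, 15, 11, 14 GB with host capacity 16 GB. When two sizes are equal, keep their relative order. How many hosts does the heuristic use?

10

Sorted descending: 15, 15, 14, 12, 12, 11, 11, 11, 10, 8, 8, 6, 5.
  15 → host 1 (new)  [load 15/16]
  15 → host 2 (new)  [load 15/16]
  14 → host 3 (new)  [load 14/16]
  12 → host 4 (new)  [load 12/16]
  12 → host 5 (new)  [load 12/16]
  11 → host 6 (new)  [load 11/16]
  11 → host 7 (new)  [load 11/16]
  11 → host 8 (new)  [load 11/16]
  10 → host 9 (new)  [load 10/16]
  8 → host 10 (new)  [load 8/16]
  8 → host 10  [load 16/16]
  6 → host 9  [load 16/16]
  5 → host 6  [load 16/16]
10 hosts opened.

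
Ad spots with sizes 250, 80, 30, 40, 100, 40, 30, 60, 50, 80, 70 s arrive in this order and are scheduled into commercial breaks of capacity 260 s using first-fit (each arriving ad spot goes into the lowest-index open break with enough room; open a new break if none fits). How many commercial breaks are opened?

4

  250 → break 1 (new)  [load 250/260]
  80 → break 2 (new)  [load 80/260]
  30 → break 2  [load 110/260]
  40 → break 2  [load 150/260]
  100 → break 2  [load 250/260]
  40 → break 3 (new)  [load 40/260]
  30 → break 3  [load 70/260]
  60 → break 3  [load 130/260]
  50 → break 3  [load 180/260]
  80 → break 3  [load 260/260]
  70 → break 4 (new)  [load 70/260]
4 commercial breaks opened.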